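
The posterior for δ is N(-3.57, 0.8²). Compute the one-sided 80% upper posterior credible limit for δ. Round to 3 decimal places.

Need U with P(δ ≤ U) = 0.80: U = -3.57 + z_{0.2}·0.8.
z = 0.842; U = -3.57 + 0.842 × 0.8 = -2.897.

-2.897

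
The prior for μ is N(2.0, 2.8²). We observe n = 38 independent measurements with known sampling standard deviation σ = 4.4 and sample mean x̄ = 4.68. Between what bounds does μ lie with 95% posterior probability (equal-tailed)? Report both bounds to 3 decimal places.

[3.161, 5.872]

Posterior precision = 1/2.8² + 38/4.4² = 0.1276 + 1.9628 = 2.0904, so posterior SD = 0.6917.
Posterior mean = (2.0/2.8² + 38·4.68/4.4²) / 2.0904 = 4.5165.
Interval: 4.5165 ± 1.960 × 0.6917 → [3.161, 5.872].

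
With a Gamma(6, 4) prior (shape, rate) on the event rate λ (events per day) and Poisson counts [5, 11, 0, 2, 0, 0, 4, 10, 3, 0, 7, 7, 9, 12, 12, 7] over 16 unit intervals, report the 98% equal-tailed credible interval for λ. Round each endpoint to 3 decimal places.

[3.690, 5.957]

Posterior: Gamma(6+89, 4+16) = Gamma(95, 20) (shape, rate).
Equal-tailed 98% interval: Gamma(95, 20) quantiles at 0.01 and 0.99.
Posterior mean ≈ 4.750, SD ≈ 0.487; a Normal approximation gives roughly [3.616, 5.884].
Exact: lower = 3.690; upper = 5.957.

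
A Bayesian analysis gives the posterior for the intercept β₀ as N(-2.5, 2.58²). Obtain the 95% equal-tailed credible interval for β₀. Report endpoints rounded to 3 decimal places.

[-7.557, 2.557]

The posterior is symmetric, so the 95% equal-tailed interval is β₀ = -2.5 ± z·2.58 with z = 1.960.
Half-width: 1.960 × 2.58 = 5.057.
-2.5 − 5.057 = -7.557; -2.5 + 5.057 = 2.557.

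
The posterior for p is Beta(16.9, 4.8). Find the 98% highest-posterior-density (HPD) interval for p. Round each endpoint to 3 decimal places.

[0.566, 0.951]

The posterior is unimodal and skewed, so the HPD interval has equal density at both endpoints and is the shortest 98% interval.
Solving f(0.566) = f(0.951) with F(0.951) − F(0.566) = 0.98 gives [0.566, 0.951].
For comparison, the equal-tailed interval is [0.546, 0.939]; the HPD is narrower and shifted toward the mode.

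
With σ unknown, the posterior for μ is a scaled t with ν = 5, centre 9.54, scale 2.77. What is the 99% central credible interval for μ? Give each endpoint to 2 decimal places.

The t_5 distribution is symmetric; the 99% interval is 9.54 ± t·2.77 with t_{0.995,5} = 4.032.
Half-width: 4.032 × 2.77 = 11.17.
9.54 − 11.17 = -1.63; 9.54 + 11.17 = 20.71.

[-1.63, 20.71]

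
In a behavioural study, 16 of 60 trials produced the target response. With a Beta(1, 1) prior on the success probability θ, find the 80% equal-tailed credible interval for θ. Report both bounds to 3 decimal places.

[0.204, 0.348]

Posterior: Beta(1+16, 1+44) = Beta(17, 45).
Equal-tailed 80% interval: the 0.1 and 0.9 quantiles of Beta(17, 45).
Posterior mean ≈ 0.274, SD ≈ 0.056; a Normal approximation gives roughly [0.202, 0.346].
Exact: F⁻¹(0.1) = 0.204; F⁻¹(0.9) = 0.348.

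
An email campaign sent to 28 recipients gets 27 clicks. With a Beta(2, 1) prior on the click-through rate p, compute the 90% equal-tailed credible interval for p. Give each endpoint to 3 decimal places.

[0.851, 0.988]

Posterior: Beta(2+27, 1+1) = Beta(29, 2).
Equal-tailed 90% interval: the 0.05 and 0.95 quantiles of Beta(29, 2).
Posterior mean ≈ 0.935, SD ≈ 0.043; a Normal approximation gives roughly [0.864, 1.007].
Exact: F⁻¹(0.05) = 0.851; F⁻¹(0.95) = 0.988.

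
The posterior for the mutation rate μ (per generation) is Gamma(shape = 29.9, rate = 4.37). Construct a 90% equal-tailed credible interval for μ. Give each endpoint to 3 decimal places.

Posterior: Gamma(shape 29.9, rate 4.37).
Equal-tailed 90% interval: Gamma(29.9, 4.37) quantiles at 0.05 and 0.95.
Posterior mean ≈ 6.842, SD ≈ 1.251; a Normal approximation gives roughly [4.784, 8.900].
Exact: lower = 4.922; upper = 9.022.

[4.922, 9.022]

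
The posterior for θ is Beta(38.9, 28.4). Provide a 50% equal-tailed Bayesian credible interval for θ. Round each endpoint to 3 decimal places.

[0.538, 0.619]

Posterior: Beta(38.9, 28.4).
Equal-tailed 50% interval: the 0.25 and 0.75 quantiles of Beta(38.9, 28.4).
Posterior mean ≈ 0.578, SD ≈ 0.060; a Normal approximation gives roughly [0.538, 0.618].
Exact: F⁻¹(0.25) = 0.538; F⁻¹(0.75) = 0.619.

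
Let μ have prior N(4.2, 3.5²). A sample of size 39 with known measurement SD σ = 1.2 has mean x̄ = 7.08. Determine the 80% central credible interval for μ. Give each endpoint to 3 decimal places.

[6.825, 7.317]

Posterior precision = 1/3.5² + 39/1.2² = 0.0816 + 27.0833 = 27.1650, so posterior SD = 0.1919.
Posterior mean = (4.2/3.5² + 39·7.08/1.2²) / 27.1650 = 7.0713.
Interval: 7.0713 ± 1.282 × 0.1919 → [6.825, 7.317].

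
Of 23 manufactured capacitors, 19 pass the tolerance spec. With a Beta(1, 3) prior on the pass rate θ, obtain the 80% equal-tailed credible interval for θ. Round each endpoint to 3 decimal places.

[0.630, 0.843]

Posterior: Beta(1+19, 3+4) = Beta(20, 7).
Equal-tailed 80% interval: the 0.1 and 0.9 quantiles of Beta(20, 7).
Posterior mean ≈ 0.741, SD ≈ 0.083; a Normal approximation gives roughly [0.635, 0.847].
Exact: F⁻¹(0.1) = 0.630; F⁻¹(0.9) = 0.843.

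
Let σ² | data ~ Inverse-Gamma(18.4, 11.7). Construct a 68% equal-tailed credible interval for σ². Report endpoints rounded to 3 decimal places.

Inverse-Gamma(18.4, 11.7) quantiles: F⁻¹(0.16) and F⁻¹(0.84).
Equivalently, 1/σ² ~ Gamma(18.4, rate = 11.7); invert its 0.84 and 0.16 quantiles.
Posterior mean ≈ 0.672, SD ≈ 0.166; a Normal approximation gives roughly [0.507, 0.838].
Exact: lower = 0.517; upper = 0.826.

[0.517, 0.826]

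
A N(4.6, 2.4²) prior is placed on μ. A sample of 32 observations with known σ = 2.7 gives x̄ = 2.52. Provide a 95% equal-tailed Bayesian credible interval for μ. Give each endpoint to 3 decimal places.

[1.682, 3.517]

Posterior precision = 1/2.4² + 32/2.7² = 0.1736 + 4.3896 = 4.5632, so posterior SD = 0.4681.
Posterior mean = (4.6/2.4² + 32·2.52/2.7²) / 4.5632 = 2.5991.
Interval: 2.5991 ± 1.960 × 0.4681 → [1.682, 3.517].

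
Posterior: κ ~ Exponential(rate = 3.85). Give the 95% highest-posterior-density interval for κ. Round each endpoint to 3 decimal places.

[0.000, 0.778]

The exponential density is strictly decreasing on [0, ∞), so the HPD interval is anchored at 0: [0, q] with P(κ ≤ q) = 0.95.
q = −ln(1 − 0.95) / 3.85 = 2.9957 / 3.85 = 0.778.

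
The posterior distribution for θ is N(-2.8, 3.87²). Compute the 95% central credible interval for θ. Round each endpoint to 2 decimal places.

[-10.39, 4.79]

The posterior is symmetric, so the 95% equal-tailed interval is θ = -2.8 ± z·3.87 with z = 1.960.
Half-width: 1.960 × 3.87 = 7.59.
-2.8 − 7.59 = -10.39; -2.8 + 7.59 = 4.79.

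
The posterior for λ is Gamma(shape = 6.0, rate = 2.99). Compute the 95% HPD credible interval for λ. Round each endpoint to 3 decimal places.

[0.588, 3.634]

The posterior is unimodal and skewed, so the HPD interval has equal density at both endpoints and is the shortest 95% interval.
Solving f(0.588) = f(3.634) with F(3.634) − F(0.588) = 0.95 gives [0.588, 3.634].
For comparison, the equal-tailed interval is [0.736, 3.902]; the HPD is narrower and shifted toward the mode.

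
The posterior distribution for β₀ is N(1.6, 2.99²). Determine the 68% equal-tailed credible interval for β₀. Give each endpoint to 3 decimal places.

[-1.373, 4.573]

The posterior is symmetric, so the 68% equal-tailed interval is β₀ = 1.6 ± z·2.99 with z = 0.994.
Half-width: 0.994 × 2.99 = 2.973.
1.6 − 2.973 = -1.373; 1.6 + 2.973 = 4.573.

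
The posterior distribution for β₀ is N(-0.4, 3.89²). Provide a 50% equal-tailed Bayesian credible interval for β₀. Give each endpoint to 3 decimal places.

[-3.024, 2.224]

The posterior is symmetric, so the 50% equal-tailed interval is β₀ = -0.4 ± z·3.89 with z = 0.674.
Half-width: 0.674 × 3.89 = 2.624.
-0.4 − 2.624 = -3.024; -0.4 + 2.624 = 2.224.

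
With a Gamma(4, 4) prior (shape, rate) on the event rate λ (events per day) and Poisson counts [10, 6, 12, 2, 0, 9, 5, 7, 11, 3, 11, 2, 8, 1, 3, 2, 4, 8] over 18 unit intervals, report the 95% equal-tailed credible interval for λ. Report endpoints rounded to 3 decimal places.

Posterior: Gamma(4+104, 4+18) = Gamma(108, 22) (shape, rate).
Equal-tailed 95% interval: Gamma(108, 22) quantiles at 0.025 and 0.975.
Posterior mean ≈ 4.909, SD ≈ 0.472; a Normal approximation gives roughly [3.983, 5.835].
Exact: lower = 4.027; upper = 5.877.

[4.027, 5.877]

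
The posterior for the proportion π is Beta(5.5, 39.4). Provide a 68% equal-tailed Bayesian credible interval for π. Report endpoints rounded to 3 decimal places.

Posterior: Beta(5.5, 39.4).
Equal-tailed 68% interval: the 0.16 and 0.84 quantiles of Beta(5.5, 39.4).
Posterior mean ≈ 0.122, SD ≈ 0.048; a Normal approximation gives roughly [0.074, 0.171].
Exact: F⁻¹(0.16) = 0.075; F⁻¹(0.84) = 0.170.

[0.075, 0.170]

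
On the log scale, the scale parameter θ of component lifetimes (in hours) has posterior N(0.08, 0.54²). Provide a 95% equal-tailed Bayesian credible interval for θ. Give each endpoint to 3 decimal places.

On the log scale the 95% interval is 0.08 ± 1.960 × 0.54 = [-0.9784, 1.1384].
Exponentiate: [e^-0.9784, e^1.1384] = [0.376, 3.122].

[0.376, 3.122]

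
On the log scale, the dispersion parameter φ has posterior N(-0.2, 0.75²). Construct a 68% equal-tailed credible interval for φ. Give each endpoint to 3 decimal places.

[0.388, 1.726]

On the log scale the 68% interval is -0.2 ± 0.994 × 0.75 = [-0.9458, 0.5458].
Exponentiate: [e^-0.9458, e^0.5458] = [0.388, 1.726].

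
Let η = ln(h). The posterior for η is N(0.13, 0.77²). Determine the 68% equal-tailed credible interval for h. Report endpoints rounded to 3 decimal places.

[0.530, 2.449]

On the log scale the 68% interval is 0.13 ± 0.994 × 0.77 = [-0.6357, 0.8957].
Exponentiate: [e^-0.6357, e^0.8957] = [0.530, 2.449].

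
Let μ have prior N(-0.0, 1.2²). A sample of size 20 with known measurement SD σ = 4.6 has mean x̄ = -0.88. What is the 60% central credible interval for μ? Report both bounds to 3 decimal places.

[-1.165, 0.150]

Posterior precision = 1/1.2² + 20/4.6² = 0.6944 + 0.9452 = 1.6396, so posterior SD = 0.7810.
Posterior mean = (-0.0/1.2² + 20·-0.88/4.6²) / 1.6396 = -0.5073.
Interval: -0.5073 ± 0.842 × 0.7810 → [-1.165, 0.150].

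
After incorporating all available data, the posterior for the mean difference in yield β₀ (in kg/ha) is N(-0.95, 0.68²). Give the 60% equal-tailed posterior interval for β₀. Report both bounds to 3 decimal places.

[-1.522, -0.378]

The posterior is symmetric, so the 60% equal-tailed interval is β₀ = -0.95 ± z·0.68 with z = 0.842.
Half-width: 0.842 × 0.68 = 0.572.
-0.95 − 0.572 = -1.522; -0.95 + 0.572 = -0.378.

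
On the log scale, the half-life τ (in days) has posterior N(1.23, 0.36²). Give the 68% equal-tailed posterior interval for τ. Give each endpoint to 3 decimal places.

On the log scale the 68% interval is 1.23 ± 0.994 × 0.36 = [0.8720, 1.5880].
Exponentiate: [e^0.8720, e^1.5880] = [2.392, 4.894].

[2.392, 4.894]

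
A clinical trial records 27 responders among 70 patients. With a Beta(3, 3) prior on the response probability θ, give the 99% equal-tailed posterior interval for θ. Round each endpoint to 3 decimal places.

Posterior: Beta(3+27, 3+43) = Beta(30, 46).
Equal-tailed 99% interval: the 0.005 and 0.995 quantiles of Beta(30, 46).
Posterior mean ≈ 0.395, SD ≈ 0.056; a Normal approximation gives roughly [0.251, 0.538].
Exact: F⁻¹(0.005) = 0.258; F⁻¹(0.995) = 0.542.

[0.258, 0.542]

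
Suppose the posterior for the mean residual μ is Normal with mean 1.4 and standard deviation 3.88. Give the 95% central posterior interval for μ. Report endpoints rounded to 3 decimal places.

The posterior is symmetric, so the 95% equal-tailed interval is μ = 1.4 ± z·3.88 with z = 1.960.
Half-width: 1.960 × 3.88 = 7.605.
1.4 − 7.605 = -6.205; 1.4 + 7.605 = 9.005.

[-6.205, 9.005]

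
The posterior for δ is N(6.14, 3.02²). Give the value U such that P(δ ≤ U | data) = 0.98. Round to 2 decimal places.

12.34

Need U with P(δ ≤ U) = 0.98: U = 6.14 + z_{0.02}·3.02.
z = 2.054; U = 6.14 + 2.054 × 3.02 = 12.34.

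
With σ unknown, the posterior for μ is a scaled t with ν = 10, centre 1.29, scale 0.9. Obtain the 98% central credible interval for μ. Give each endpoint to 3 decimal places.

The t_10 distribution is symmetric; the 98% interval is 1.29 ± t·0.9 with t_{0.99,10} = 2.764.
Half-width: 2.764 × 0.9 = 2.487.
1.29 − 2.487 = -1.197; 1.29 + 2.487 = 3.777.

[-1.197, 3.777]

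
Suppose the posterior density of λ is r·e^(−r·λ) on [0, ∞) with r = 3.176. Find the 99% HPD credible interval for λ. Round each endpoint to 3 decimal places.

The exponential density is strictly decreasing on [0, ∞), so the HPD interval is anchored at 0: [0, q] with P(λ ≤ q) = 0.99.
q = −ln(1 − 0.99) / 3.176 = 4.6052 / 3.176 = 1.450.

[0.000, 1.450]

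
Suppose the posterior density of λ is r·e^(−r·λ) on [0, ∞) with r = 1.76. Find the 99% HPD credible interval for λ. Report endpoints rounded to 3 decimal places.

[0.000, 2.617]

The exponential density is strictly decreasing on [0, ∞), so the HPD interval is anchored at 0: [0, q] with P(λ ≤ q) = 0.99.
q = −ln(1 − 0.99) / 1.76 = 4.6052 / 1.76 = 2.617.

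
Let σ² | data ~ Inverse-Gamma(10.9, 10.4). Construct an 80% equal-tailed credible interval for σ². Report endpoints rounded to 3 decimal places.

Inverse-Gamma(10.9, 10.4) quantiles: F⁻¹(0.1) and F⁻¹(0.9).
Equivalently, 1/σ² ~ Gamma(10.9, rate = 10.4); invert its 0.9 and 0.1 quantiles.
Posterior mean ≈ 1.051, SD ≈ 0.352; a Normal approximation gives roughly [0.599, 1.502].
Exact: lower = 0.680; upper = 1.498.

[0.680, 1.498]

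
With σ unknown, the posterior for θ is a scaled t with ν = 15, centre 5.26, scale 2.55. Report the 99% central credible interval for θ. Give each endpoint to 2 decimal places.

[-2.25, 12.77]

The t_15 distribution is symmetric; the 99% interval is 5.26 ± t·2.55 with t_{0.995,15} = 2.947.
Half-width: 2.947 × 2.55 = 7.51.
5.26 − 7.51 = -2.25; 5.26 + 7.51 = 12.77.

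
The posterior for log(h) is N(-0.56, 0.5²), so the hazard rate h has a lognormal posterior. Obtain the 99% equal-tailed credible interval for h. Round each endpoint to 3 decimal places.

On the log scale the 99% interval is -0.56 ± 2.576 × 0.5 = [-1.8479, 0.7279].
Exponentiate: [e^-1.8479, e^0.7279] = [0.158, 2.071].

[0.158, 2.071]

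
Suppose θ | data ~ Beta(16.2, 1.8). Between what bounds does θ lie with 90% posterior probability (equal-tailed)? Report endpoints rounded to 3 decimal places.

[0.766, 0.983]

Posterior: Beta(16.2, 1.8).
Equal-tailed 90% interval: the 0.05 and 0.95 quantiles of Beta(16.2, 1.8).
Posterior mean ≈ 0.900, SD ≈ 0.069; a Normal approximation gives roughly [0.787, 1.013].
Exact: F⁻¹(0.05) = 0.766; F⁻¹(0.95) = 0.983.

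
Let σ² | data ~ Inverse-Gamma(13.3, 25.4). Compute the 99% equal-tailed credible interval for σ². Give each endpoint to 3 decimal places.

[1.035, 4.399]

Inverse-Gamma(13.3, 25.4) quantiles: F⁻¹(0.005) and F⁻¹(0.995).
Equivalently, 1/σ² ~ Gamma(13.3, rate = 25.4); invert its 0.995 and 0.005 quantiles.
Posterior mean ≈ 2.065, SD ≈ 0.614; a Normal approximation gives roughly [0.483, 3.647].
Exact: lower = 1.035; upper = 4.399.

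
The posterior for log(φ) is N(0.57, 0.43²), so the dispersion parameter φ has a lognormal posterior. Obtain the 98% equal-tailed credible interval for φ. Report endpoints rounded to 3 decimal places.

[0.650, 4.808]

On the log scale the 98% interval is 0.57 ± 2.326 × 0.43 = [-0.4303, 1.5703].
Exponentiate: [e^-0.4303, e^1.5703] = [0.650, 4.808].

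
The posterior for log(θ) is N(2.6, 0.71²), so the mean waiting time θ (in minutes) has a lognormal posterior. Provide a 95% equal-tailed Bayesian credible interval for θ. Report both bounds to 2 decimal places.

On the log scale the 95% interval is 2.6 ± 1.960 × 0.71 = [1.2084, 3.9916].
Exponentiate: [e^1.2084, e^3.9916] = [3.35, 54.14].

[3.35, 54.14]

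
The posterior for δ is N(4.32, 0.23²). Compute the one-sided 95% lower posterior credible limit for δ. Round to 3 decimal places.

Need L with P(δ ≥ L) = 0.95: L = 4.32 − z_{0.05}·0.23.
z = 1.645; L = 4.32 − 1.645 × 0.23 = 3.942.

3.942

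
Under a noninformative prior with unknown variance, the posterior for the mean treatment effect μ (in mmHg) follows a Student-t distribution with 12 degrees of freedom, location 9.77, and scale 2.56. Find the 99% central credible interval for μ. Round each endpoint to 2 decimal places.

The t_12 distribution is symmetric; the 99% interval is 9.77 ± t·2.56 with t_{0.995,12} = 3.055.
Half-width: 3.055 × 2.56 = 7.82.
9.77 − 7.82 = 1.95; 9.77 + 7.82 = 17.59.

[1.95, 17.59]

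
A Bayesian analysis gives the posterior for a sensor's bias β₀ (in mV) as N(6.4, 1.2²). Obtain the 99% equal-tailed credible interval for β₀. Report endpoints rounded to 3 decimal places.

The posterior is symmetric, so the 99% equal-tailed interval is β₀ = 6.4 ± z·1.2 with z = 2.576.
Half-width: 2.576 × 1.2 = 3.091.
6.4 − 3.091 = 3.309; 6.4 + 3.091 = 9.491.

[3.309, 9.491]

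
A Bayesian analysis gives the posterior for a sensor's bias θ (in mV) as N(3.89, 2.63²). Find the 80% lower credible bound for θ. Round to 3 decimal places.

Need L with P(θ ≥ L) = 0.80: L = 3.89 − z_{0.2}·2.63.
z = 0.842; L = 3.89 − 0.842 × 2.63 = 1.677.

1.677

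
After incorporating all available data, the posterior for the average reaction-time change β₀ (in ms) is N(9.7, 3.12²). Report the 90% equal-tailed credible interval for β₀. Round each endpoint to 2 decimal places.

The posterior is symmetric, so the 90% equal-tailed interval is β₀ = 9.7 ± z·3.12 with z = 1.645.
Half-width: 1.645 × 3.12 = 5.13.
9.7 − 5.13 = 4.57; 9.7 + 5.13 = 14.83.

[4.57, 14.83]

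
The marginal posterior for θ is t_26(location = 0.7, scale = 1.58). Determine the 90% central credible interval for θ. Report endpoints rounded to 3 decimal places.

The t_26 distribution is symmetric; the 90% interval is 0.7 ± t·1.58 with t_{0.95,26} = 1.706.
Half-width: 1.706 × 1.58 = 2.695.
0.7 − 2.695 = -1.995; 0.7 + 2.695 = 3.395.

[-1.995, 3.395]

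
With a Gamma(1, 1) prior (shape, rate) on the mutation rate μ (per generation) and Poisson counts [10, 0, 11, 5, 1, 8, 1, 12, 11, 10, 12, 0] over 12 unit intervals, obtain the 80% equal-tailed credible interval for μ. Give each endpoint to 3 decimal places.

[5.433, 7.215]

Posterior: Gamma(1+81, 1+12) = Gamma(82, 13) (shape, rate).
Equal-tailed 80% interval: Gamma(82, 13) quantiles at 0.1 and 0.9.
Posterior mean ≈ 6.308, SD ≈ 0.697; a Normal approximation gives roughly [5.415, 7.200].
Exact: lower = 5.433; upper = 7.215.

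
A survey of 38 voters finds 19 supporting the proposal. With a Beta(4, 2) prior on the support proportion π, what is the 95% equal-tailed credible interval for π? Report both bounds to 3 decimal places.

Posterior: Beta(4+19, 2+19) = Beta(23, 21).
Equal-tailed 95% interval: the 0.025 and 0.975 quantiles of Beta(23, 21).
Posterior mean ≈ 0.523, SD ≈ 0.074; a Normal approximation gives roughly [0.377, 0.669].
Exact: F⁻¹(0.025) = 0.377; F⁻¹(0.975) = 0.667.

[0.377, 0.667]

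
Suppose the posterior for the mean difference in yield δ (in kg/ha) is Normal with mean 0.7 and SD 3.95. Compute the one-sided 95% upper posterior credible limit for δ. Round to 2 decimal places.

7.20

Need U with P(δ ≤ U) = 0.95: U = 0.7 + z_{0.05}·3.95.
z = 1.645; U = 0.7 + 1.645 × 3.95 = 7.20.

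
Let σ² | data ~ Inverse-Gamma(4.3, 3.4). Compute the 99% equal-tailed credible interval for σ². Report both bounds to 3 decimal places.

Inverse-Gamma(4.3, 3.4) quantiles: F⁻¹(0.005) and F⁻¹(0.995).
Equivalently, 1/σ² ~ Gamma(4.3, rate = 3.4); invert its 0.995 and 0.005 quantiles.
Posterior mean ≈ 1.030, SD ≈ 0.679; a Normal approximation gives roughly [-0.720, 2.780].
Exact: lower = 0.296; upper = 4.318.

[0.296, 4.318]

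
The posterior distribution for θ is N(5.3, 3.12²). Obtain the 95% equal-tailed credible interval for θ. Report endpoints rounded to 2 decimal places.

The posterior is symmetric, so the 95% equal-tailed interval is θ = 5.3 ± z·3.12 with z = 1.960.
Half-width: 1.960 × 3.12 = 6.12.
5.3 − 6.12 = -0.82; 5.3 + 6.12 = 11.42.

[-0.82, 11.42]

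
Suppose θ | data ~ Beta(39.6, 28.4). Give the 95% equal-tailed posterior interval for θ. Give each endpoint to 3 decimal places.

Posterior: Beta(39.6, 28.4).
Equal-tailed 95% interval: the 0.025 and 0.975 quantiles of Beta(39.6, 28.4).
Posterior mean ≈ 0.582, SD ≈ 0.059; a Normal approximation gives roughly [0.466, 0.699].
Exact: F⁻¹(0.025) = 0.464; F⁻¹(0.975) = 0.696.

[0.464, 0.696]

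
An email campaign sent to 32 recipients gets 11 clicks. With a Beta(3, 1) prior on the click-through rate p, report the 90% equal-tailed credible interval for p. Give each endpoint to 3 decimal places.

[0.260, 0.524]

Posterior: Beta(3+11, 1+21) = Beta(14, 22).
Equal-tailed 90% interval: the 0.05 and 0.95 quantiles of Beta(14, 22).
Posterior mean ≈ 0.389, SD ≈ 0.080; a Normal approximation gives roughly [0.257, 0.521].
Exact: F⁻¹(0.05) = 0.260; F⁻¹(0.95) = 0.524.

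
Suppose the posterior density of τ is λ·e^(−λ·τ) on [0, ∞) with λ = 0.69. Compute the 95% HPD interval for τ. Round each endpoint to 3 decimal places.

[0.000, 4.342]

The exponential density is strictly decreasing on [0, ∞), so the HPD interval is anchored at 0: [0, q] with P(τ ≤ q) = 0.95.
q = −ln(1 − 0.95) / 0.69 = 2.9957 / 0.69 = 4.342.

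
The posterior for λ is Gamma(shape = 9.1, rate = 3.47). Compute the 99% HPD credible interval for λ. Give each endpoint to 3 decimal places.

[0.795, 5.162]

The posterior is unimodal and skewed, so the HPD interval has equal density at both endpoints and is the shortest 99% interval.
Solving f(0.795) = f(5.162) with F(5.162) − F(0.795) = 0.99 gives [0.795, 5.162].
For comparison, the equal-tailed interval is [0.919, 5.395]; the HPD is narrower and shifted toward the mode.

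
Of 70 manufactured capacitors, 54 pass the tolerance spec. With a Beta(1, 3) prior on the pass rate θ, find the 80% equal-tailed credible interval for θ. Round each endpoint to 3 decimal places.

Posterior: Beta(1+54, 3+16) = Beta(55, 19).
Equal-tailed 80% interval: the 0.1 and 0.9 quantiles of Beta(55, 19).
Posterior mean ≈ 0.743, SD ≈ 0.050; a Normal approximation gives roughly [0.679, 0.808].
Exact: F⁻¹(0.1) = 0.677; F⁻¹(0.9) = 0.807.

[0.677, 0.807]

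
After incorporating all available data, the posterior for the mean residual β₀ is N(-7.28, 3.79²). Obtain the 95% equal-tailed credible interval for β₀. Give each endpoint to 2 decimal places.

The posterior is symmetric, so the 95% equal-tailed interval is β₀ = -7.28 ± z·3.79 with z = 1.960.
Half-width: 1.960 × 3.79 = 7.43.
-7.28 − 7.43 = -14.71; -7.28 + 7.43 = 0.15.

[-14.71, 0.15]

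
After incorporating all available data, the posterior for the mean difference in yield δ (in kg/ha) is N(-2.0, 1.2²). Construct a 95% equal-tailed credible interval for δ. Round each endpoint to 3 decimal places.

The posterior is symmetric, so the 95% equal-tailed interval is δ = -2.0 ± z·1.2 with z = 1.960.
Half-width: 1.960 × 1.2 = 2.352.
-2.0 − 2.352 = -4.352; -2.0 + 2.352 = 0.352.

[-4.352, 0.352]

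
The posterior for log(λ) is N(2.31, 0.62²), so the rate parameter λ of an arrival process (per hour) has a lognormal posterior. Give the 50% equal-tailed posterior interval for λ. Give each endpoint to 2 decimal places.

On the log scale the 50% interval is 2.31 ± 0.674 × 0.62 = [1.8918, 2.7282].
Exponentiate: [e^1.8918, e^2.7282] = [6.63, 15.31].

[6.63, 15.31]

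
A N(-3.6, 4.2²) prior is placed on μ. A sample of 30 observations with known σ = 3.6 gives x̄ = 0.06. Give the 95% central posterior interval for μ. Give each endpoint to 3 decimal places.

Posterior precision = 1/4.2² + 30/3.6² = 0.0567 + 2.3148 = 2.3715, so posterior SD = 0.6494.
Posterior mean = (-3.6/4.2² + 30·0.06/3.6²) / 2.3715 = -0.0275.
Interval: -0.0275 ± 1.960 × 0.6494 → [-1.300, 1.245].

[-1.300, 1.245]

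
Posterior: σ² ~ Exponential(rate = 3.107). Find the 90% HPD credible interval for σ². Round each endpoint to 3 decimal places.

[0.000, 0.741]

The exponential density is strictly decreasing on [0, ∞), so the HPD interval is anchored at 0: [0, q] with P(σ² ≤ q) = 0.90.
q = −ln(1 − 0.90) / 3.107 = 2.3026 / 3.107 = 0.741.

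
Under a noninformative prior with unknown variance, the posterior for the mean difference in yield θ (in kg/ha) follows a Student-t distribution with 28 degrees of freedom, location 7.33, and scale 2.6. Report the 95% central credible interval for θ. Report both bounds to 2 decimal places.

The t_28 distribution is symmetric; the 95% interval is 7.33 ± t·2.6 with t_{0.975,28} = 2.048.
Half-width: 2.048 × 2.6 = 5.33.
7.33 − 5.33 = 2.00; 7.33 + 5.33 = 12.66.

[2.00, 12.66]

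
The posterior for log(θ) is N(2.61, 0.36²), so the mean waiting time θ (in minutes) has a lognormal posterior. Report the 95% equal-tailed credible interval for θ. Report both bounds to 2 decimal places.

[6.72, 27.54]

On the log scale the 95% interval is 2.61 ± 1.960 × 0.36 = [1.9044, 3.3156].
Exponentiate: [e^1.9044, e^3.3156] = [6.72, 27.54].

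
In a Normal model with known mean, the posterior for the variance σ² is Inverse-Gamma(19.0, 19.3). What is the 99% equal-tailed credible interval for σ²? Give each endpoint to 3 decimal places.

[0.601, 2.001]

Inverse-Gamma(19.0, 19.3) quantiles: F⁻¹(0.005) and F⁻¹(0.995).
Equivalently, 1/σ² ~ Gamma(19.0, rate = 19.3); invert its 0.995 and 0.005 quantiles.
Posterior mean ≈ 1.072, SD ≈ 0.260; a Normal approximation gives roughly [0.402, 1.742].
Exact: lower = 0.601; upper = 2.001.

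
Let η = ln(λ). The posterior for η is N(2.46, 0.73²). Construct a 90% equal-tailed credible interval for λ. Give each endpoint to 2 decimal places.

[3.52, 38.89]

On the log scale the 90% interval is 2.46 ± 1.645 × 0.73 = [1.2593, 3.6607].
Exponentiate: [e^1.2593, e^3.6607] = [3.52, 38.89].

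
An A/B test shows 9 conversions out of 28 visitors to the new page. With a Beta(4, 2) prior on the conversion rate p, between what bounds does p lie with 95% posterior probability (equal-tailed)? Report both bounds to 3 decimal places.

[0.229, 0.549]

Posterior: Beta(4+9, 2+19) = Beta(13, 21).
Equal-tailed 95% interval: the 0.025 and 0.975 quantiles of Beta(13, 21).
Posterior mean ≈ 0.382, SD ≈ 0.082; a Normal approximation gives roughly [0.221, 0.543].
Exact: F⁻¹(0.025) = 0.229; F⁻¹(0.975) = 0.549.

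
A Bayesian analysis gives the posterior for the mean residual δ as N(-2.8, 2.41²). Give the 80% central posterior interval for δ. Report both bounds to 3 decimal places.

[-5.889, 0.289]

The posterior is symmetric, so the 80% equal-tailed interval is δ = -2.8 ± z·2.41 with z = 1.282.
Half-width: 1.282 × 2.41 = 3.089.
-2.8 − 3.089 = -5.889; -2.8 + 3.089 = 0.289.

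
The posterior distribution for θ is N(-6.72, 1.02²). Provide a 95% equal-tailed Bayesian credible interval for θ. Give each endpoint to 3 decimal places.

[-8.719, -4.721]

The posterior is symmetric, so the 95% equal-tailed interval is θ = -6.72 ± z·1.02 with z = 1.960.
Half-width: 1.960 × 1.02 = 1.999.
-6.72 − 1.999 = -8.719; -6.72 + 1.999 = -4.721.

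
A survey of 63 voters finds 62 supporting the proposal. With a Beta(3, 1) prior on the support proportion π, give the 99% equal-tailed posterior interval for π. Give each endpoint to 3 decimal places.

[0.893, 0.998]

Posterior: Beta(3+62, 1+1) = Beta(65, 2).
Equal-tailed 99% interval: the 0.005 and 0.995 quantiles of Beta(65, 2).
Posterior mean ≈ 0.970, SD ≈ 0.021; a Normal approximation gives roughly [0.917, 1.023].
Exact: F⁻¹(0.005) = 0.893; F⁻¹(0.995) = 0.998.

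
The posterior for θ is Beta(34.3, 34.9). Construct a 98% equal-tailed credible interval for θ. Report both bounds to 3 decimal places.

Posterior: Beta(34.3, 34.9).
Equal-tailed 98% interval: the 0.01 and 0.99 quantiles of Beta(34.3, 34.9).
Posterior mean ≈ 0.496, SD ≈ 0.060; a Normal approximation gives roughly [0.357, 0.634].
Exact: F⁻¹(0.01) = 0.358; F⁻¹(0.99) = 0.633.

[0.358, 0.633]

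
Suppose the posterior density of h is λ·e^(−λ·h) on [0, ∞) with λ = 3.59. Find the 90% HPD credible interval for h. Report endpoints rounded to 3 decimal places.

[0.000, 0.641]

The exponential density is strictly decreasing on [0, ∞), so the HPD interval is anchored at 0: [0, q] with P(h ≤ q) = 0.90.
q = −ln(1 − 0.90) / 3.59 = 2.3026 / 3.59 = 0.641.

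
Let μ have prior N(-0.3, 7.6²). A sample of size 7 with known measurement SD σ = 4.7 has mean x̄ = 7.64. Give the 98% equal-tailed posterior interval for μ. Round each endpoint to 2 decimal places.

[3.20, 11.25]

Posterior precision = 1/7.6² + 7/4.7² = 0.0173 + 0.3169 = 0.3342, so posterior SD = 1.7298.
Posterior mean = (-0.3/7.6² + 7·7.64/4.7²) / 0.3342 = 7.2287.
Interval: 7.2287 ± 2.326 × 1.7298 → [3.20, 11.25].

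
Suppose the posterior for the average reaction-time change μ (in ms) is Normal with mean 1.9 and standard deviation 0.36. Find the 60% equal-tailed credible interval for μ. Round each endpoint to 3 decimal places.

[1.597, 2.203]

The posterior is symmetric, so the 60% equal-tailed interval is μ = 1.9 ± z·0.36 with z = 0.842.
Half-width: 0.842 × 0.36 = 0.303.
1.9 − 0.303 = 1.597; 1.9 + 0.303 = 2.203.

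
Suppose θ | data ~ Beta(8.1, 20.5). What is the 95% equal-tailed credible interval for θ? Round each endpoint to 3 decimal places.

[0.137, 0.458]

Posterior: Beta(8.1, 20.5).
Equal-tailed 95% interval: the 0.025 and 0.975 quantiles of Beta(8.1, 20.5).
Posterior mean ≈ 0.283, SD ≈ 0.083; a Normal approximation gives roughly [0.121, 0.446].
Exact: F⁻¹(0.025) = 0.137; F⁻¹(0.975) = 0.458.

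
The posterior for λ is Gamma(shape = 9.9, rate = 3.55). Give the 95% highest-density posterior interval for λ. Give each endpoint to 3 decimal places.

The posterior is unimodal and skewed, so the HPD interval has equal density at both endpoints and is the shortest 95% interval.
Solving f(1.190) = f(4.555) with F(4.555) − F(1.190) = 0.95 gives [1.190, 4.555].
For comparison, the equal-tailed interval is [1.331, 4.776]; the HPD is narrower and shifted toward the mode.

[1.190, 4.555]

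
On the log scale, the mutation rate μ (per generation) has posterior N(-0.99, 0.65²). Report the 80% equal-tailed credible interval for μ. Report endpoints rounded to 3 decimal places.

[0.162, 0.855]

On the log scale the 80% interval is -0.99 ± 1.282 × 0.65 = [-1.8230, -0.1570].
Exponentiate: [e^-1.8230, e^-0.1570] = [0.162, 0.855].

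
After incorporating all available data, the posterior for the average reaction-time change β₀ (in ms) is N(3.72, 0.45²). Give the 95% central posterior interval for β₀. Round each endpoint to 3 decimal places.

[2.838, 4.602]

The posterior is symmetric, so the 95% equal-tailed interval is β₀ = 3.72 ± z·0.45 with z = 1.960.
Half-width: 1.960 × 0.45 = 0.882.
3.72 − 0.882 = 2.838; 3.72 + 0.882 = 4.602.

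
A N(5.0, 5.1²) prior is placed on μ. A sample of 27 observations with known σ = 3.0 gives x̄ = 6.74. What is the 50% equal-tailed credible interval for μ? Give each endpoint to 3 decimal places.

[6.331, 7.105]

Posterior precision = 1/5.1² + 27/3.0² = 0.0384 + 3.0000 = 3.0384, so posterior SD = 0.5737.
Posterior mean = (5.0/5.1² + 27·6.74/3.0²) / 3.0384 = 6.7180.
Interval: 6.7180 ± 0.674 × 0.5737 → [6.331, 7.105].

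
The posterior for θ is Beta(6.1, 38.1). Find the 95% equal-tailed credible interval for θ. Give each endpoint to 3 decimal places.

[0.054, 0.253]

Posterior: Beta(6.1, 38.1).
Equal-tailed 95% interval: the 0.025 and 0.975 quantiles of Beta(6.1, 38.1).
Posterior mean ≈ 0.138, SD ≈ 0.051; a Normal approximation gives roughly [0.037, 0.239].
Exact: F⁻¹(0.025) = 0.054; F⁻¹(0.975) = 0.253.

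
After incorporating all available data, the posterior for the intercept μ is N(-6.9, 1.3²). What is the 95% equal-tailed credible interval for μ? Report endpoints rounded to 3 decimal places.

The posterior is symmetric, so the 95% equal-tailed interval is μ = -6.9 ± z·1.3 with z = 1.960.
Half-width: 1.960 × 1.3 = 2.548.
-6.9 − 2.548 = -9.448; -6.9 + 2.548 = -4.352.

[-9.448, -4.352]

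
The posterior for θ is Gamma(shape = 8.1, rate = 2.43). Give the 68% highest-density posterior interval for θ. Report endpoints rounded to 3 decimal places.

The posterior is unimodal and skewed, so the HPD interval has equal density at both endpoints and is the shortest 68% interval.
Solving f(1.953) = f(4.168) with F(4.168) − F(1.953) = 0.68 gives [1.953, 4.168].
For comparison, the equal-tailed interval is [2.192, 4.473]; the HPD is narrower and shifted toward the mode.

[1.953, 4.168]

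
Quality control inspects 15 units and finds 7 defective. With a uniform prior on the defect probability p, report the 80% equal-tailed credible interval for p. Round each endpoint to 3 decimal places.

[0.318, 0.625]

Posterior: Beta(1+7, 1+8) = Beta(8, 9).
Equal-tailed 80% interval: the 0.1 and 0.9 quantiles of Beta(8, 9).
Posterior mean ≈ 0.471, SD ≈ 0.118; a Normal approximation gives roughly [0.320, 0.621].
Exact: F⁻¹(0.1) = 0.318; F⁻¹(0.9) = 0.625.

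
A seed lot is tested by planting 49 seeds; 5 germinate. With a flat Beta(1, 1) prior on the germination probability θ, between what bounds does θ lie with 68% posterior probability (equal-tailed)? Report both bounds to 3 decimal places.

Posterior: Beta(1+5, 1+44) = Beta(6, 45).
Equal-tailed 68% interval: the 0.16 and 0.84 quantiles of Beta(6, 45).
Posterior mean ≈ 0.118, SD ≈ 0.045; a Normal approximation gives roughly [0.073, 0.162].
Exact: F⁻¹(0.16) = 0.074; F⁻¹(0.84) = 0.162.

[0.074, 0.162]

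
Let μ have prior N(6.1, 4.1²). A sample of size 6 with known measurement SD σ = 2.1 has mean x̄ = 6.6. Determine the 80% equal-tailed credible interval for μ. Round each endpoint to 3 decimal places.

[5.504, 7.654]

Posterior precision = 1/4.1² + 6/2.1² = 0.0595 + 1.3605 = 1.4200, so posterior SD = 0.8392.
Posterior mean = (6.1/4.1² + 6·6.6/2.1²) / 1.4200 = 6.5791.
Interval: 6.5791 ± 1.282 × 0.8392 → [5.504, 7.654].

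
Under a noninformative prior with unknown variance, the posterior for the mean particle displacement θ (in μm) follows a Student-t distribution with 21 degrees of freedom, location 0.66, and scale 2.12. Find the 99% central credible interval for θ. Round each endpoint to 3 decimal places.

[-5.342, 6.662]

The t_21 distribution is symmetric; the 99% interval is 0.66 ± t·2.12 with t_{0.995,21} = 2.831.
Half-width: 2.831 × 2.12 = 6.002.
0.66 − 6.002 = -5.342; 0.66 + 6.002 = 6.662.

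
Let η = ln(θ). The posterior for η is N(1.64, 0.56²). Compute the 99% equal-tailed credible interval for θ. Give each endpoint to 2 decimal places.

On the log scale the 99% interval is 1.64 ± 2.576 × 0.56 = [0.1975, 3.0825].
Exponentiate: [e^0.1975, e^3.0825] = [1.22, 21.81].

[1.22, 21.81]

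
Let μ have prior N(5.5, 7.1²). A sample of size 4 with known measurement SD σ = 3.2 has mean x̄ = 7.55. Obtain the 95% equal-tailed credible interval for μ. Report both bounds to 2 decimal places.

[4.39, 10.51]

Posterior precision = 1/7.1² + 4/3.2² = 0.0198 + 0.3906 = 0.4105, so posterior SD = 1.5609.
Posterior mean = (5.5/7.1² + 4·7.55/3.2²) / 0.4105 = 7.4509.
Interval: 7.4509 ± 1.960 × 1.5609 → [4.39, 10.51].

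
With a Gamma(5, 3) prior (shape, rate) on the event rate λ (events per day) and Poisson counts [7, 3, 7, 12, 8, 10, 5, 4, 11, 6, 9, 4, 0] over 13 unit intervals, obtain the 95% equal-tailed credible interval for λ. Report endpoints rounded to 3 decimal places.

Posterior: Gamma(5+86, 3+13) = Gamma(91, 16) (shape, rate).
Equal-tailed 95% interval: Gamma(91, 16) quantiles at 0.025 and 0.975.
Posterior mean ≈ 5.688, SD ≈ 0.596; a Normal approximation gives roughly [4.519, 6.856].
Exact: lower = 4.579; upper = 6.914.

[4.579, 6.914]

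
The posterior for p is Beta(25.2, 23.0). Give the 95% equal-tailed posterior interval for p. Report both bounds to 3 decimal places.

[0.383, 0.661]

Posterior: Beta(25.2, 23.0).
Equal-tailed 95% interval: the 0.025 and 0.975 quantiles of Beta(25.2, 23.0).
Posterior mean ≈ 0.523, SD ≈ 0.071; a Normal approximation gives roughly [0.383, 0.662].
Exact: F⁻¹(0.025) = 0.383; F⁻¹(0.975) = 0.661.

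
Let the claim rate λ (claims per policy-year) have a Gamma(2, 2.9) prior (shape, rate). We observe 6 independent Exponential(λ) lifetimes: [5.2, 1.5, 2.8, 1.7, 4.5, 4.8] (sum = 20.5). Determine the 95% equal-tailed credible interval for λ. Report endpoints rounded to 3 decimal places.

[0.148, 0.616]

Posterior: Gamma(2+6, 2.9+20.5) = Gamma(8, 23.4) (shape, rate).
Equal-tailed 95% interval: Gamma(8, 23.4) quantiles at 0.025 and 0.975.
Posterior mean ≈ 0.342, SD ≈ 0.121; a Normal approximation gives roughly [0.105, 0.579].
Exact: lower = 0.148; upper = 0.616.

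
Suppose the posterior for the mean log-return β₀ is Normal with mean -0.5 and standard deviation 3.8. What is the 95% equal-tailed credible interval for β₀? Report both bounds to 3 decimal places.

The posterior is symmetric, so the 95% equal-tailed interval is β₀ = -0.5 ± z·3.8 with z = 1.960.
Half-width: 1.960 × 3.8 = 7.448.
-0.5 − 7.448 = -7.948; -0.5 + 7.448 = 6.948.

[-7.948, 6.948]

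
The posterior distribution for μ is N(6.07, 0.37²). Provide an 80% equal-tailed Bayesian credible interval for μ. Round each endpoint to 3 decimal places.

[5.596, 6.544]

The posterior is symmetric, so the 80% equal-tailed interval is μ = 6.07 ± z·0.37 with z = 1.282.
Half-width: 1.282 × 0.37 = 0.474.
6.07 − 0.474 = 5.596; 6.07 + 0.474 = 6.544.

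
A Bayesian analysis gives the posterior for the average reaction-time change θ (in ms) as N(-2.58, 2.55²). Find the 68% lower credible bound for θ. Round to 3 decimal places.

Need L with P(θ ≥ L) = 0.68: L = -2.58 − z_{0.32}·2.55.
z = 0.468; L = -2.58 − 0.468 × 2.55 = -3.773.

-3.773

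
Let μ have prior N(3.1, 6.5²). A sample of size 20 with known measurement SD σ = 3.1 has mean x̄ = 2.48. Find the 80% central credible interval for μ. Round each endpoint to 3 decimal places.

Posterior precision = 1/6.5² + 20/3.1² = 0.0237 + 2.0812 = 2.1048, so posterior SD = 0.6893.
Posterior mean = (3.1/6.5² + 20·2.48/3.1²) / 2.1048 = 2.4870.
Interval: 2.4870 ± 1.282 × 0.6893 → [1.604, 3.370].

[1.604, 3.370]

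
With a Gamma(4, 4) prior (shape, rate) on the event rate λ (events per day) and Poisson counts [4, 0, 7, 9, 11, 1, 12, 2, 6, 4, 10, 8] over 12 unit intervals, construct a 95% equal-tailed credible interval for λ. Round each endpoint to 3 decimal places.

[3.853, 6.015]

Posterior: Gamma(4+74, 4+12) = Gamma(78, 16) (shape, rate).
Equal-tailed 95% interval: Gamma(78, 16) quantiles at 0.025 and 0.975.
Posterior mean ≈ 4.875, SD ≈ 0.552; a Normal approximation gives roughly [3.793, 5.957].
Exact: lower = 3.853; upper = 6.015.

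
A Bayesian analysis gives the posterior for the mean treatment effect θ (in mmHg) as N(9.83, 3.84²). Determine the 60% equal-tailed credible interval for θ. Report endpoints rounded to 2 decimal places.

The posterior is symmetric, so the 60% equal-tailed interval is θ = 9.83 ± z·3.84 with z = 0.842.
Half-width: 0.842 × 3.84 = 3.23.
9.83 − 3.23 = 6.60; 9.83 + 3.23 = 13.06.

[6.60, 13.06]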